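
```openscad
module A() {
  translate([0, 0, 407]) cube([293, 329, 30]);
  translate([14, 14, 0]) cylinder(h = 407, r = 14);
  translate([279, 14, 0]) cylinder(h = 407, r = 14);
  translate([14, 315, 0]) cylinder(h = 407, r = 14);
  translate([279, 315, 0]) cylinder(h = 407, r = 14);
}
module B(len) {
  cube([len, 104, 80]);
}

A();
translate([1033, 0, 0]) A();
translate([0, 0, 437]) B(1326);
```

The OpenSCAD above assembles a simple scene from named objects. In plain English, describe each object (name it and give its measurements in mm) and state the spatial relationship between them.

A is a four-legged stool. The seat is 293×329 mm, 30 mm thick, top at z = 437 mm. It stands on four round legs, each 28 mm in diameter, from z = 0 to the seat underside, each leg's axis is inset half a diameter from the nearest pair of seat edges (so the leg's bounding box is flush with the corner).

B is a rectangular beam 1326 mm long (x), 104 mm deep (y), 80 mm thick (z).

The beam spans the tops of two stools placed 740 mm apart, resting at z = 437 mm.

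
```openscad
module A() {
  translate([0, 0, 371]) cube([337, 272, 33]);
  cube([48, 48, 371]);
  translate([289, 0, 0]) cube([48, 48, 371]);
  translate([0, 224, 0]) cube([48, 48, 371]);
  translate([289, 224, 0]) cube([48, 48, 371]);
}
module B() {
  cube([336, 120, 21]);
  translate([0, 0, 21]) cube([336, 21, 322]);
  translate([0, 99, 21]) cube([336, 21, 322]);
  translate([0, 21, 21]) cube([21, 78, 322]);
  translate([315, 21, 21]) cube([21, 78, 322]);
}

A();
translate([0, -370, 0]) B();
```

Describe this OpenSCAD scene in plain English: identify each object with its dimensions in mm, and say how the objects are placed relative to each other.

A is a four-legged stool. The seat is a 337×272×33 mm slab whose top surface is at z = 404 mm; four square legs, each 48×48 mm in cross-section, run from the floor (z = 0) to the underside of the seat, each flush with a corner of the seat.

B is an open-topped rectangular box: outside dimensions 336×120×343 mm, with a uniform wall and base thickness of 21 mm. The base is a full 336×120 slab on the floor; four walls sit on top of the base. The front and back walls (the −y and +y sides) span the full width; the two side walls fit between them.

The open box is on the floor beside the stool on its −y side.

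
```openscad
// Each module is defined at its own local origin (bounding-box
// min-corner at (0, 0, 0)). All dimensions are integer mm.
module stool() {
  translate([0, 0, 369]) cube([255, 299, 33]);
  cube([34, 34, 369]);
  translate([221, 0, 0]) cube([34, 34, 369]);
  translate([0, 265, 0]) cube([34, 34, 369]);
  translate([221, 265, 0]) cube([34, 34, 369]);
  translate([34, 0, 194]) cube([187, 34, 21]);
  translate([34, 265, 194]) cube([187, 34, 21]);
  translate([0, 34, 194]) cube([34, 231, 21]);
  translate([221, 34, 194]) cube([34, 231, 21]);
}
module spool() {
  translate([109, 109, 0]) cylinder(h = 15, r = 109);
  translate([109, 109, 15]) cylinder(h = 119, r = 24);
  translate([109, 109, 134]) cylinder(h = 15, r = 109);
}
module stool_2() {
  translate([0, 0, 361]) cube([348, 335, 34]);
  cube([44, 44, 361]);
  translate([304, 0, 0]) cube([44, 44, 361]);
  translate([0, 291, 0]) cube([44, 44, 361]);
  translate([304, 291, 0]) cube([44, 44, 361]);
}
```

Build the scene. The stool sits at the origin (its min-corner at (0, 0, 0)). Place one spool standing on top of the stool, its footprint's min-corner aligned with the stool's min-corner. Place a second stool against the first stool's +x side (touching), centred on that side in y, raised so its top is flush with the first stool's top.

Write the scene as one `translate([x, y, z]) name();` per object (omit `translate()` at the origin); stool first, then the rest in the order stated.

stool();
translate([0, 0, 402]) spool();
translate([255, -18, 7]) stool_2();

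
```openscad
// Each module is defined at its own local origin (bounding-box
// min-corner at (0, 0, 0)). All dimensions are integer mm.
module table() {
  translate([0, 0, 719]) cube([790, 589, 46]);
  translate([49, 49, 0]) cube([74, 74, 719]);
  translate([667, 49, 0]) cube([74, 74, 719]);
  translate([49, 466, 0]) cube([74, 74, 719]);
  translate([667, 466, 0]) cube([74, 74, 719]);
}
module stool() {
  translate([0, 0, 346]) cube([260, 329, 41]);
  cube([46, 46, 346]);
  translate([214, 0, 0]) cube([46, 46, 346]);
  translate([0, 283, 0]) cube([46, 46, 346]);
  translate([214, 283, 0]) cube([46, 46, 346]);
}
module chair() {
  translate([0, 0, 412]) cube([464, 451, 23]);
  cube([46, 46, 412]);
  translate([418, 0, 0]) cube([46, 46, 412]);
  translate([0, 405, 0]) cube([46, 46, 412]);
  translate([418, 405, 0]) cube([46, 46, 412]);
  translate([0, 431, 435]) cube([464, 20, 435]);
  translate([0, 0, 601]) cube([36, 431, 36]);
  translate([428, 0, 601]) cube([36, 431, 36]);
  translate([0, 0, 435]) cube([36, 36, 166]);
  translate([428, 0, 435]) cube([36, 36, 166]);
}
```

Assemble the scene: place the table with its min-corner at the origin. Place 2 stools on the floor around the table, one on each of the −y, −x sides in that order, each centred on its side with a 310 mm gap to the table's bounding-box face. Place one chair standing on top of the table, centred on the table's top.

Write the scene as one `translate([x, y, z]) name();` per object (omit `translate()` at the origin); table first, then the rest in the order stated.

table();
translate([265, -639, 0]) stool();
translate([-570, 130, 0]) stool();
translate([163, 69, 765]) chair();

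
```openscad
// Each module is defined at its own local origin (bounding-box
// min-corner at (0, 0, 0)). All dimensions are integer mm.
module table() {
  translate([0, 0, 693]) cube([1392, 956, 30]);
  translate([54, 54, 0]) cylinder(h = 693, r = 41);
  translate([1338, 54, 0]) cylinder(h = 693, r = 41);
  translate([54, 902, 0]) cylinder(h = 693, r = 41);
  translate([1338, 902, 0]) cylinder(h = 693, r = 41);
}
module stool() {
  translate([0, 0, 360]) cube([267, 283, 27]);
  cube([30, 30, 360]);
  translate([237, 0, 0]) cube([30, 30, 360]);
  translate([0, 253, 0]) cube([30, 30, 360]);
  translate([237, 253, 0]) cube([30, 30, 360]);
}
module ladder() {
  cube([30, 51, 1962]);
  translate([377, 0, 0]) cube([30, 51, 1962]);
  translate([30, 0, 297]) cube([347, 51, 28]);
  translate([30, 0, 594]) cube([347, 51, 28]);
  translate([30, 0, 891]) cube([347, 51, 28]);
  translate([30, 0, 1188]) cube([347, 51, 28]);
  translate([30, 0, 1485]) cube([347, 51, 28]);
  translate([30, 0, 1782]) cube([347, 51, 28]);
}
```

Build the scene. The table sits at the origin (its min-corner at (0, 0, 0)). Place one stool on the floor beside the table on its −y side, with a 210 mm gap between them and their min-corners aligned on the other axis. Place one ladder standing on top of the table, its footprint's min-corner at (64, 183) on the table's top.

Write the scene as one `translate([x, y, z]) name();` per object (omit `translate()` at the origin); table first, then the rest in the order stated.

table();
translate([0, -493, 0]) stool();
translate([64, 183, 723]) ladder();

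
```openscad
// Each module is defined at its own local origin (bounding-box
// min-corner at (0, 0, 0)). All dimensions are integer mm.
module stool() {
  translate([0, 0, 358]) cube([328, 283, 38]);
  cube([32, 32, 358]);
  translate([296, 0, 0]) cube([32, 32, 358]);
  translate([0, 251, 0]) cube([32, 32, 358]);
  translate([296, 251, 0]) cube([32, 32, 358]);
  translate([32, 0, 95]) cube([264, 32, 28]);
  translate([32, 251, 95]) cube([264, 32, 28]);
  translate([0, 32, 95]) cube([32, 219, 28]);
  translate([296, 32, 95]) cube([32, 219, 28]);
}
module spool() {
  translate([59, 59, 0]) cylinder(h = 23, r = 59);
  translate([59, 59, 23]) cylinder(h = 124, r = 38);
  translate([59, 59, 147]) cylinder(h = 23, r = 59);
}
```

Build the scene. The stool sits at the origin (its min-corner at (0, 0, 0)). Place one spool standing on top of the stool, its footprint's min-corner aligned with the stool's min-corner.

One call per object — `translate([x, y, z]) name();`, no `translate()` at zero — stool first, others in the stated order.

stool();
translate([0, 0, 396]) spool();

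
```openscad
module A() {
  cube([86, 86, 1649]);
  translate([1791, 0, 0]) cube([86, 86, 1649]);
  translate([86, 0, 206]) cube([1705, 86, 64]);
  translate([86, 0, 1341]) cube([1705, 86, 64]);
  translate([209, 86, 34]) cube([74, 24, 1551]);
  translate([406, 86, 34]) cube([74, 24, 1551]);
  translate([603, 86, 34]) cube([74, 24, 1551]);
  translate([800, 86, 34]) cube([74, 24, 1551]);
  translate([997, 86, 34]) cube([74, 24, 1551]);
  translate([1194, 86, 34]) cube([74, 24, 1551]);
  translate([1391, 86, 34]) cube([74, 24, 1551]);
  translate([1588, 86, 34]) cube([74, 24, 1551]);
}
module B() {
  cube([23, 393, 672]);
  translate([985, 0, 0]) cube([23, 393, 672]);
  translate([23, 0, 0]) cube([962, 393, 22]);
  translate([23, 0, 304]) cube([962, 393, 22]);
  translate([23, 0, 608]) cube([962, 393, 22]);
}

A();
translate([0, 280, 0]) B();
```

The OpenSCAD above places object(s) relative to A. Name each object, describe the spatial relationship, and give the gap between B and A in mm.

A is a fence section. B is a bookshelf. The bookshelf is on the floor beside the fence section on its +y side. The gap between the bookshelf and the fence section is 170 mm.

The bookshelf's nearest face is 170 mm from the fence section's +y face.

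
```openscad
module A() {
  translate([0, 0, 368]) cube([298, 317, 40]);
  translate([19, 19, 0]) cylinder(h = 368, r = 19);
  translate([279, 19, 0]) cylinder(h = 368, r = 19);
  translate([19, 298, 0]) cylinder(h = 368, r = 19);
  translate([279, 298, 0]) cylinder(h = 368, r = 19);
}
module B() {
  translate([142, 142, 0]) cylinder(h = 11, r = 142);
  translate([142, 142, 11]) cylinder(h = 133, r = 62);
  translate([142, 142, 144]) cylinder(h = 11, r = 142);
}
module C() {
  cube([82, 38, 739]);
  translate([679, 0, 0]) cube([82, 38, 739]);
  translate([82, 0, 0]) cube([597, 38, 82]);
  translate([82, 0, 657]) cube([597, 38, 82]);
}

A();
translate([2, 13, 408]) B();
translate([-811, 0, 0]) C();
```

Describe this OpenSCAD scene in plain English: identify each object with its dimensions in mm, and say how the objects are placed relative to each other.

A is a simple wooden stool: a rectangular seat 298 mm (x) by 317 mm (y), 40 mm thick, top face at z = 408 mm, on four round legs, each 38 mm in diameter. The legs rest on z = 0, each leg's axis is inset half a diameter from the nearest pair of seat edges (so the leg's bounding box is flush with the corner).

B is a spool: two coaxial disc flanges of radius 142 mm and thickness 11 mm, joined by a core cylinder of radius 62 mm and height 133 mm. The lower flange rests on z = 0 and the three cylinders share a vertical axis.

C is a picture frame with a 597×575 mm rectangular opening (x by z) and a uniform 82 mm border on every side. Frame depth is 38 mm along y. It is built from two vertical stiles running the full outside height and two horizontal rails spanning the gap between the stiles.

The spool is on top of the stool. The picture frame is on the floor beside the stool on its −x side.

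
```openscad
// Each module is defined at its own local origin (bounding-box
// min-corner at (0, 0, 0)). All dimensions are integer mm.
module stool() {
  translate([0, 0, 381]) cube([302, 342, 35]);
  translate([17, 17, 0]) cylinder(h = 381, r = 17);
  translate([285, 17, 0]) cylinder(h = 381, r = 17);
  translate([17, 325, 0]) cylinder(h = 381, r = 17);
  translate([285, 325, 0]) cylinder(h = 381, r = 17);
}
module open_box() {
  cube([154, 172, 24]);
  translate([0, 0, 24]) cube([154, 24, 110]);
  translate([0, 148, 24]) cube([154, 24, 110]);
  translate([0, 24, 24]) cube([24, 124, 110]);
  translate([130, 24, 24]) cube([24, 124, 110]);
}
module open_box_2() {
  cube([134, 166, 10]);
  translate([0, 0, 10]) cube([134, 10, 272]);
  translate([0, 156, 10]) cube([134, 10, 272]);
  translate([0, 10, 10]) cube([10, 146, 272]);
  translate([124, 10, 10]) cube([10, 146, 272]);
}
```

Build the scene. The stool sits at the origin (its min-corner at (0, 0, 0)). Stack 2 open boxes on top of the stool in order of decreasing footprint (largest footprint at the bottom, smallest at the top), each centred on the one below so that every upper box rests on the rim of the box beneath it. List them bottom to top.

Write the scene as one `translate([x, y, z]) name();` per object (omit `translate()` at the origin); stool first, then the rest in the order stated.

stool();
translate([74, 85, 416]) open_box();
translate([84, 88, 550]) open_box_2();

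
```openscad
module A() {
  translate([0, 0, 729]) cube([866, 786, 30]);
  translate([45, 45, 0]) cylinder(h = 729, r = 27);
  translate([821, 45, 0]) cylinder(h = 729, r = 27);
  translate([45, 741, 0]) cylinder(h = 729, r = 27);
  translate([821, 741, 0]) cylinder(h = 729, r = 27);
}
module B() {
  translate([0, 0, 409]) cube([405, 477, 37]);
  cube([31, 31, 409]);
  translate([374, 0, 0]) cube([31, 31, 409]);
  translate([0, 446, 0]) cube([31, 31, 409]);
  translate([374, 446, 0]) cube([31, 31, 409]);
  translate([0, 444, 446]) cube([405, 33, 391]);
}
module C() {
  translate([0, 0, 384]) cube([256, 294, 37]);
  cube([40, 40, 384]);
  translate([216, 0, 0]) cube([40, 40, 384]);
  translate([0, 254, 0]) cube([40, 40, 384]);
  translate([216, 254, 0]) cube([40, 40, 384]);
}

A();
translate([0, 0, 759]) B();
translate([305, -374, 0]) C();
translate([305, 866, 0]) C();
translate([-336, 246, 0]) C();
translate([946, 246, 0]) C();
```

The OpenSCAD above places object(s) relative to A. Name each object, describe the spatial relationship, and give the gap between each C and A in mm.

Each stool's nearest face is 80 mm from the table's bounding box.

A is a table. B is a chair. C is a stool. The chair is on top of the table. Four stools sit around the table at the −y, +y, −x, +x sides. The gap between each stool and the table is 80 mm.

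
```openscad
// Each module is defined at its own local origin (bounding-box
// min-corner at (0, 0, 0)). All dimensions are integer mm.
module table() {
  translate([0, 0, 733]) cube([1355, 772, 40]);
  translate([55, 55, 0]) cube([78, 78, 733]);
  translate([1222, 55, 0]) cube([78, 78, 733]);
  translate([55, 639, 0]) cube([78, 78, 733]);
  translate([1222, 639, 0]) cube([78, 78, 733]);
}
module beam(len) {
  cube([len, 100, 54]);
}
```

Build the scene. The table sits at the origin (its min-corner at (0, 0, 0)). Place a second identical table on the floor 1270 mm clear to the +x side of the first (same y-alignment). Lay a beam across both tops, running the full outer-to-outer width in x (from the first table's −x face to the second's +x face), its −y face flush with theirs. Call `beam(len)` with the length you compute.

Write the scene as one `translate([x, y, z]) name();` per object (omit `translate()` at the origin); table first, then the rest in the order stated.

table();
translate([2625, 0, 0]) table();
translate([0, 0, 773]) beam(3980);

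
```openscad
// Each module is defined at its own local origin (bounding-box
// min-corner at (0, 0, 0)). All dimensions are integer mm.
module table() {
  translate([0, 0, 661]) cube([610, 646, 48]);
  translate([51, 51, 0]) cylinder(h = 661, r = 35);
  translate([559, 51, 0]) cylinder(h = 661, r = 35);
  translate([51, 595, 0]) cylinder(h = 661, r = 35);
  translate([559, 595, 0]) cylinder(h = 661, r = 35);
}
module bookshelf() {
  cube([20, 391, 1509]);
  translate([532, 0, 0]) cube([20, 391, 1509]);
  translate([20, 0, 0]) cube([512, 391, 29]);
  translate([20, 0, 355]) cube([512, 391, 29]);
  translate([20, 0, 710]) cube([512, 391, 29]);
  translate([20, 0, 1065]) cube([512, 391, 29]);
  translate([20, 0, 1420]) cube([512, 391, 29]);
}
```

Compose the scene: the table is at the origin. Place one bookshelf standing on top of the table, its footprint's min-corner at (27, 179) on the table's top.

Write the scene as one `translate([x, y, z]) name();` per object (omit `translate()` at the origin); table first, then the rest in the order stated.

table();
translate([27, 179, 709]) bookshelf();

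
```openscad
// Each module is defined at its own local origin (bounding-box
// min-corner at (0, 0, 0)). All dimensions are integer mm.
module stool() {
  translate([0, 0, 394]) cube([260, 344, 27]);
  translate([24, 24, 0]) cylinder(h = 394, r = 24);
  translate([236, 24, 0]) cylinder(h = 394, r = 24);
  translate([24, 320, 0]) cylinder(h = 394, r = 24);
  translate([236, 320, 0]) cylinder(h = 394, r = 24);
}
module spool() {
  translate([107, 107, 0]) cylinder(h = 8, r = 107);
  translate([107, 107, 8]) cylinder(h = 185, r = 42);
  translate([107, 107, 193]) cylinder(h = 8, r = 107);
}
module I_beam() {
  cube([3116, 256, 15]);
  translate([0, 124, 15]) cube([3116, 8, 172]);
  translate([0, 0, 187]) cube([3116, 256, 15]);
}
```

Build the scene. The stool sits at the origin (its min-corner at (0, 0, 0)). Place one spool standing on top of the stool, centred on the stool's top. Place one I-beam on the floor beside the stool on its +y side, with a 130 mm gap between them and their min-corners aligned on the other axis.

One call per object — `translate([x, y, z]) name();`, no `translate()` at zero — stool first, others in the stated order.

stool();
translate([23, 65, 421]) spool();
translate([0, 474, 0]) I_beam();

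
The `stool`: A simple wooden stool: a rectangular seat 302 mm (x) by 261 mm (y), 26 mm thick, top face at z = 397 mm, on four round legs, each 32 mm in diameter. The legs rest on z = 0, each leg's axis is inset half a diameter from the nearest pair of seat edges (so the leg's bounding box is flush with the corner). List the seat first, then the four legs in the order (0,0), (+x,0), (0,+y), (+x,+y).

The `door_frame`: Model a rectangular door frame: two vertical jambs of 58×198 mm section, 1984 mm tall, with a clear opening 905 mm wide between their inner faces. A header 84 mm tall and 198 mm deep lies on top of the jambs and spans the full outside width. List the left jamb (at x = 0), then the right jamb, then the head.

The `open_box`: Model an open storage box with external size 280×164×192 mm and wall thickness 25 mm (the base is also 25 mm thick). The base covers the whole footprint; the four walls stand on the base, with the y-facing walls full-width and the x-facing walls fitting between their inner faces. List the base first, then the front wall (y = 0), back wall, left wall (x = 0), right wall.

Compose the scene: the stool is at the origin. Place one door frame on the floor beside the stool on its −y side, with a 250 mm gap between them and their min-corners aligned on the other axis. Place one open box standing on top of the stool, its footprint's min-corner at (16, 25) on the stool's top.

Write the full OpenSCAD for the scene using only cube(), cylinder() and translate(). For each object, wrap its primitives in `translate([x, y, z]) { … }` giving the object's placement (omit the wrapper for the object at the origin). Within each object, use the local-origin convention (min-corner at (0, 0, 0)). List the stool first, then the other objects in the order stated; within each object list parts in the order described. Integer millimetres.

translate([0, 0, 371]) cube([302, 261, 26]);
translate([16, 16, 0]) cylinder(h = 371, r = 16);
translate([286, 16, 0]) cylinder(h = 371, r = 16);
translate([16, 245, 0]) cylinder(h = 371, r = 16);
translate([286, 245, 0]) cylinder(h = 371, r = 16);
translate([0, -448, 0]) {
  cube([58, 198, 1984]);
  translate([963, 0, 0]) cube([58, 198, 1984]);
  translate([0, 0, 1984]) cube([1021, 198, 84]);
}
translate([16, 25, 397]) {
  cube([280, 164, 25]);
  translate([0, 0, 25]) cube([280, 25, 167]);
  translate([0, 139, 25]) cube([280, 25, 167]);
  translate([0, 25, 25]) cube([25, 114, 167]);
  translate([255, 25, 25]) cube([25, 114, 167]);
}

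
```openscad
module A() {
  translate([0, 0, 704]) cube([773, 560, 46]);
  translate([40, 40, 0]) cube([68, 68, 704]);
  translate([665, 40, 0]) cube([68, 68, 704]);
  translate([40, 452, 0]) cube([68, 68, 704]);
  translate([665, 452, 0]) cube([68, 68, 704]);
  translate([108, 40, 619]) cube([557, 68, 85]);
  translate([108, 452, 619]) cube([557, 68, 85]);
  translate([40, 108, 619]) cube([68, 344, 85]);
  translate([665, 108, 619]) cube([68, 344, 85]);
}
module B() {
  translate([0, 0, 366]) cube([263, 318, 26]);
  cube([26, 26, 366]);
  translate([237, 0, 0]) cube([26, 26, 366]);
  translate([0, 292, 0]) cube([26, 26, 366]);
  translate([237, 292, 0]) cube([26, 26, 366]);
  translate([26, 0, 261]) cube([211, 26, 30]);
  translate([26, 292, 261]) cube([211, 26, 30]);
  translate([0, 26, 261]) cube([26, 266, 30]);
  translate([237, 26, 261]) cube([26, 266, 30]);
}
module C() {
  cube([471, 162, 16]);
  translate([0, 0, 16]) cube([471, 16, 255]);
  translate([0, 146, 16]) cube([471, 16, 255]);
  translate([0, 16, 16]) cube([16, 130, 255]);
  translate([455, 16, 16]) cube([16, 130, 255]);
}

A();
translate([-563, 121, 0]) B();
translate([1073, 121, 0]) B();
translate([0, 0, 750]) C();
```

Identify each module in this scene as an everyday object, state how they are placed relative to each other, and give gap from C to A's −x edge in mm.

A is a table. B is a stool. C is an open box. Two stools sit around the table at the −x, +x sides. The open box is on top of the table. The gap from the open box to the table's −x edge is 0 mm.

The open box's min-x is at 0; the table's min-x is 0; gap = 0 mm.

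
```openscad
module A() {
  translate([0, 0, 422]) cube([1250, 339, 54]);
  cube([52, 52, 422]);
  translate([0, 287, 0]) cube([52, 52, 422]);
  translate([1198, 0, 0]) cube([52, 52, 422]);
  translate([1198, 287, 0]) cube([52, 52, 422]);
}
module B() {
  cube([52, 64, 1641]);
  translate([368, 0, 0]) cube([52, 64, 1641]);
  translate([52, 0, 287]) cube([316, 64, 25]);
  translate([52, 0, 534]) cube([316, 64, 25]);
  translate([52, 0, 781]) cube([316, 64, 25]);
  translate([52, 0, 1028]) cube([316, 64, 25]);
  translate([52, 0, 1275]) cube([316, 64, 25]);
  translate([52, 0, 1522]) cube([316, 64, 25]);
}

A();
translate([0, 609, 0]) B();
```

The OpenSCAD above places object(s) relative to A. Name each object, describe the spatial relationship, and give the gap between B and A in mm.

A is a bench. B is a ladder. The ladder is on the floor beside the bench on its +y side. The gap between the ladder and the bench is 270 mm.

The ladder's nearest face is 270 mm from the bench's +y face.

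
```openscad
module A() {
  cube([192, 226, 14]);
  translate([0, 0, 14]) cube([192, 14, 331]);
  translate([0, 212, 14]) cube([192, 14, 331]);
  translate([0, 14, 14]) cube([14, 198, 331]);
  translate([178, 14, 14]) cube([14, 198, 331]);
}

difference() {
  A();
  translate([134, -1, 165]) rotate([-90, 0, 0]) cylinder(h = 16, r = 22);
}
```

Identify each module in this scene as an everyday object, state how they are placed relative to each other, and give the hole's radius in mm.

The subtracted cylinder has r = 22 mm.

A is an open box. The open box has a circular hole through its front wall. The hole's radius is 22 mm.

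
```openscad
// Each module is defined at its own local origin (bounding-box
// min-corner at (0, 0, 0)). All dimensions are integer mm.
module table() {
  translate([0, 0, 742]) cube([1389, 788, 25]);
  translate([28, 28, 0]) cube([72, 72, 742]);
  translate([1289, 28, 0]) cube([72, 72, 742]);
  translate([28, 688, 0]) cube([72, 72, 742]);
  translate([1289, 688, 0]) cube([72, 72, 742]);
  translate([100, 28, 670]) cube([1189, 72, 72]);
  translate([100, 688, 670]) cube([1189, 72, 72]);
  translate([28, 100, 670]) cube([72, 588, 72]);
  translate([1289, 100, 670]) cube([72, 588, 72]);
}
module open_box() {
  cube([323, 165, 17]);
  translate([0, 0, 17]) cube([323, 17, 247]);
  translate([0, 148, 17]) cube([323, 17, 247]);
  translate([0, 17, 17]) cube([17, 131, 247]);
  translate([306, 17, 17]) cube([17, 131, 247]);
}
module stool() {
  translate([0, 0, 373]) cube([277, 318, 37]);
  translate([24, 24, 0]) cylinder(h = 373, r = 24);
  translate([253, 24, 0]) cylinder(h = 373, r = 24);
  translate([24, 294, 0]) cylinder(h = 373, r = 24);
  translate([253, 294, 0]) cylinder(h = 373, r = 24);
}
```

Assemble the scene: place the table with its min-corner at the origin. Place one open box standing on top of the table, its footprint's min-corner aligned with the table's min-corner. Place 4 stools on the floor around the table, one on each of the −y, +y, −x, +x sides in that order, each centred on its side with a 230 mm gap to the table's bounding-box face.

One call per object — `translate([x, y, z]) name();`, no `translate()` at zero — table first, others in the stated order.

table();
translate([0, 0, 767]) open_box();
translate([556, -548, 0]) stool();
translate([556, 1018, 0]) stool();
translate([-507, 235, 0]) stool();
translate([1619, 235, 0]) stool();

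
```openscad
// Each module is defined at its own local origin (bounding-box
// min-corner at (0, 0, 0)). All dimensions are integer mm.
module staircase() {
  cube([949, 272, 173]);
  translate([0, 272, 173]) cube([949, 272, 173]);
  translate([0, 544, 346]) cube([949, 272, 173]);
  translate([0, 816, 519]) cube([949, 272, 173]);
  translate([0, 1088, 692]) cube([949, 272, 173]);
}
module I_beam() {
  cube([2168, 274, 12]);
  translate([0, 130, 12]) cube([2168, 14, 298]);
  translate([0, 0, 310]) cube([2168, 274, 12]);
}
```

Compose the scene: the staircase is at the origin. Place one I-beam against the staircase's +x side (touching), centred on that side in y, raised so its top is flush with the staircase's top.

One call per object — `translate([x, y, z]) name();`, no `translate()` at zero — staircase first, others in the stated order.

staircase();
translate([949, 543, 543]) I_beam();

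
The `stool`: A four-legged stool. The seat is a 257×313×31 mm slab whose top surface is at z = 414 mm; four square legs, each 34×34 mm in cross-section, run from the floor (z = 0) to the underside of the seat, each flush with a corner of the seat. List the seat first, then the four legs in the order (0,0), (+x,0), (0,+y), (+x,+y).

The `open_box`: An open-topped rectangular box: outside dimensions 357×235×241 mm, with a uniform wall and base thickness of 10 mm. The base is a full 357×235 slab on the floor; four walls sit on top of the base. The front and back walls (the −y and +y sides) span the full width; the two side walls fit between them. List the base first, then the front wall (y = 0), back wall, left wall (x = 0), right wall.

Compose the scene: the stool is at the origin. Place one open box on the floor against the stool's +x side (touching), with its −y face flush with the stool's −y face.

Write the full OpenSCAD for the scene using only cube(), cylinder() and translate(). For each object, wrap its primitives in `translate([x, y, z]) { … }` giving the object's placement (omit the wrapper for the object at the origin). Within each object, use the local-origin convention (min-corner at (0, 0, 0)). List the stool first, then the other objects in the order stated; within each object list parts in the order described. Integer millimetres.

translate([0, 0, 383]) cube([257, 313, 31]);
cube([34, 34, 383]);
translate([223, 0, 0]) cube([34, 34, 383]);
translate([0, 279, 0]) cube([34, 34, 383]);
translate([223, 279, 0]) cube([34, 34, 383]);
translate([257, 0, 0]) {
  cube([357, 235, 10]);
  translate([0, 0, 10]) cube([357, 10, 231]);
  translate([0, 225, 10]) cube([357, 10, 231]);
  translate([0, 10, 10]) cube([10, 215, 231]);
  translate([347, 10, 10]) cube([10, 215, 231]);
}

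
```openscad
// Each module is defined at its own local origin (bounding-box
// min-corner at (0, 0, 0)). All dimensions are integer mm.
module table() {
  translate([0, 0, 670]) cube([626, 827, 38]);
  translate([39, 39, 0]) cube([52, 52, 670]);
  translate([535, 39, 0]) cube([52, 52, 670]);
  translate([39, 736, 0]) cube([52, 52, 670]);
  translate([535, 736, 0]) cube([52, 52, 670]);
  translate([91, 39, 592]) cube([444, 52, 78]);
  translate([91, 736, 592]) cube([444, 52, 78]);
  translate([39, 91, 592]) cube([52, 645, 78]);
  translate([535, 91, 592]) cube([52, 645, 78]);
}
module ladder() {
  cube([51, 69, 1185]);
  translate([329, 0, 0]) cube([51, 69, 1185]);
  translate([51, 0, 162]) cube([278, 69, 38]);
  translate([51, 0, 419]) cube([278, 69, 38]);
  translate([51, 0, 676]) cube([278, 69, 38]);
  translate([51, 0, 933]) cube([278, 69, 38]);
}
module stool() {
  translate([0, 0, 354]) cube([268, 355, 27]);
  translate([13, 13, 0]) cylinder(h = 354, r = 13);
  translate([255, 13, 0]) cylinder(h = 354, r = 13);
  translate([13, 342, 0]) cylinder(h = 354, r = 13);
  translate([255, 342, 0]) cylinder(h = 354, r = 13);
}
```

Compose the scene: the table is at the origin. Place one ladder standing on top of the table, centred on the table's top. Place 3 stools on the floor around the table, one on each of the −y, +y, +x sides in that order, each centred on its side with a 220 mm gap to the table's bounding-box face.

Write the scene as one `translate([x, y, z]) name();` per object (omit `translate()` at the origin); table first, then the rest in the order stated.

table();
translate([123, 379, 708]) ladder();
translate([179, -575, 0]) stool();
translate([179, 1047, 0]) stool();
translate([846, 236, 0]) stool();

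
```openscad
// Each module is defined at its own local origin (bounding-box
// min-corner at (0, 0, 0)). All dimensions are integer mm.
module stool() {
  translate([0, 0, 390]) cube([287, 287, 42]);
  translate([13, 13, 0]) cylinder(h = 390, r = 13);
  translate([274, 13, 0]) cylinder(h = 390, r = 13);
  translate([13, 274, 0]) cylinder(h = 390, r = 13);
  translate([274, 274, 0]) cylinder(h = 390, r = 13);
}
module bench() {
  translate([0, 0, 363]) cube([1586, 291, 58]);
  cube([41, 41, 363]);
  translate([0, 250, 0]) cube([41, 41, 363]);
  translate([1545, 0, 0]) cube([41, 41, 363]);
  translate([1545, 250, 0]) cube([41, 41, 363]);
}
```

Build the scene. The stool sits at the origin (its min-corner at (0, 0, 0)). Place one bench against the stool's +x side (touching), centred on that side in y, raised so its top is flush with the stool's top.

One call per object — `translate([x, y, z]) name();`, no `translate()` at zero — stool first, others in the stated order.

stool();
translate([287, -2, 11]) bench();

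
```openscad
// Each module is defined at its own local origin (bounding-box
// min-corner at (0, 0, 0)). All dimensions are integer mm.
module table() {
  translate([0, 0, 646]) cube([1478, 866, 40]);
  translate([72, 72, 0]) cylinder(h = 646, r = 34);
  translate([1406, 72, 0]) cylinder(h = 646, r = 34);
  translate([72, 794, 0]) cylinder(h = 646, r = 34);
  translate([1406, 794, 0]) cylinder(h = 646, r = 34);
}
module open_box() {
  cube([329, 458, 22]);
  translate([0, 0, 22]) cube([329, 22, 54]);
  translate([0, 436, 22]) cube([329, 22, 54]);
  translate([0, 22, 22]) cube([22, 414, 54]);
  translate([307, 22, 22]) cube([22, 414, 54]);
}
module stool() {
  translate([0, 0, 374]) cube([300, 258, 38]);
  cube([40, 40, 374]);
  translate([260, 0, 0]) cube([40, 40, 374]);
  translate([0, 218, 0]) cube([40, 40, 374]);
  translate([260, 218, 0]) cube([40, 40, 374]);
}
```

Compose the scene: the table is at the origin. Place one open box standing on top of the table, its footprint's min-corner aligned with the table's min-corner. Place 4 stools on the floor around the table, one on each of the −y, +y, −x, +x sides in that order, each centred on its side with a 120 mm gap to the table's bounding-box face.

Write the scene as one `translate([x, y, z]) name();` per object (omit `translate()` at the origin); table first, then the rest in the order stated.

table();
translate([0, 0, 686]) open_box();
translate([589, -378, 0]) stool();
translate([589, 986, 0]) stool();
translate([-420, 304, 0]) stool();
translate([1598, 304, 0]) stool();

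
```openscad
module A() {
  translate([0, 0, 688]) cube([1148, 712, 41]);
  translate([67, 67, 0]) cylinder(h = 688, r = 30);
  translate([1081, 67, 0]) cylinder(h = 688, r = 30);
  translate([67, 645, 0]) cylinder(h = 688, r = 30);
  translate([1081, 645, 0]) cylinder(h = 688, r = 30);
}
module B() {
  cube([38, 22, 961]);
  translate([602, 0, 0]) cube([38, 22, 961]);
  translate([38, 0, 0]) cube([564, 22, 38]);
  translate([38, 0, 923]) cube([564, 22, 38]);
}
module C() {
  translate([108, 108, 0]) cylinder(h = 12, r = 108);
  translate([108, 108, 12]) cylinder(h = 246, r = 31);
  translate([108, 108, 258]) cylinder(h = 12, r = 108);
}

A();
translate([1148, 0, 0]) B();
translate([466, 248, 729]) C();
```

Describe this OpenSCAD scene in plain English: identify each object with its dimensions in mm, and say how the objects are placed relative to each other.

A is a rectangular dining table. The top is 1148×712×41 mm with its upper surface at z = 729 mm. It stands on four round legs of 60 mm diameter, each leg's bounding box inset 37 mm from the nearest pair of top edges, running from the floor to the underside of the top.

B is a picture frame with a 564×885 mm rectangular opening (x by z) and a uniform 38 mm border on every side. Frame depth is 22 mm along y. It is built from two vertical stiles running the full outside height and two horizontal rails spanning the gap between the stiles.

C is a spool: two coaxial disc flanges of radius 108 mm and thickness 12 mm, joined by a core cylinder of radius 31 mm and height 246 mm. The lower flange rests on z = 0 and the three cylinders share a vertical axis.

The picture frame is against the table's +x side, with their −y faces flush. The spool is on top of the table, centred.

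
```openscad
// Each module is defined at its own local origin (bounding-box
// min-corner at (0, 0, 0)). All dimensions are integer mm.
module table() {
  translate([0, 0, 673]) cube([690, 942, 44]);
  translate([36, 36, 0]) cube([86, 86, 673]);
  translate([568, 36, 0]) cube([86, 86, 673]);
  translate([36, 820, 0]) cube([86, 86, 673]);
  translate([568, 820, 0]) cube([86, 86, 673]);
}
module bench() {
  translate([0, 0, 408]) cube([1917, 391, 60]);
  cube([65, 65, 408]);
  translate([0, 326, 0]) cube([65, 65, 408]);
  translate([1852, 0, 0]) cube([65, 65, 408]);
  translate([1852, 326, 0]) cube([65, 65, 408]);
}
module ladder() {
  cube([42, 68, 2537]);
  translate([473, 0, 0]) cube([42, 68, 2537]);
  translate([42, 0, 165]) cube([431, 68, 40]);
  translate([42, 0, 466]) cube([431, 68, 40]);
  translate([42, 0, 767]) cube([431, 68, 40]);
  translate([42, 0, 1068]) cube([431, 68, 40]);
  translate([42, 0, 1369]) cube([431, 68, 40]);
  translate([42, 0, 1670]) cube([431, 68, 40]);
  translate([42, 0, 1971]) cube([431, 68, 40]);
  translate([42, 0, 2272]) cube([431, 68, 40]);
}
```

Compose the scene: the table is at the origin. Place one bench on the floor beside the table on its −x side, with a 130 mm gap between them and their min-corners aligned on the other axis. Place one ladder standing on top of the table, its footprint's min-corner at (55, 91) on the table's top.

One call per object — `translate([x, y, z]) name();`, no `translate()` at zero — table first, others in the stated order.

table();
translate([-2047, 0, 0]) bench();
translate([55, 91, 717]) ladder();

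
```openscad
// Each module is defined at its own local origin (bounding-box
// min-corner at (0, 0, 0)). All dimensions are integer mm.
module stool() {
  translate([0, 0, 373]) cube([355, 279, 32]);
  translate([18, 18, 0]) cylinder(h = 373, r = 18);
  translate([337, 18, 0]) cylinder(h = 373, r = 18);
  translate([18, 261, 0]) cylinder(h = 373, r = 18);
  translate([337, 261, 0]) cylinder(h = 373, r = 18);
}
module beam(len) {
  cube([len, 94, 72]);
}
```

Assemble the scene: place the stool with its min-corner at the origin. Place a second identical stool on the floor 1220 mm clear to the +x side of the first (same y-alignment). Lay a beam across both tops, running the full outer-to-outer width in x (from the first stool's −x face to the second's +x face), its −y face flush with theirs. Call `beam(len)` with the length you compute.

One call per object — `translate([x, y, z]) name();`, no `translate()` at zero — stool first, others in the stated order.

stool();
translate([1575, 0, 0]) stool();
translate([0, 0, 405]) beam(1930);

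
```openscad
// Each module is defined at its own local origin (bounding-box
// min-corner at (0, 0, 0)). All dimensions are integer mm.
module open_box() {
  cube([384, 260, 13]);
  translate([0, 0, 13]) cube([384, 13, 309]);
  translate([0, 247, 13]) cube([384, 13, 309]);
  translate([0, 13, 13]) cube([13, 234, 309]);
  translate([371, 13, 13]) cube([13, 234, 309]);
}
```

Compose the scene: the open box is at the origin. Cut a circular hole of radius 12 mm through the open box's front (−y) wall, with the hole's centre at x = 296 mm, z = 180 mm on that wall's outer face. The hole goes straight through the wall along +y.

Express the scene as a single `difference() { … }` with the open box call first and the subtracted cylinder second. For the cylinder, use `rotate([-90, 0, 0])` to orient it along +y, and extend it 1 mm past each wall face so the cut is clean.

difference() {
  open_box();
  translate([296, -1, 180]) rotate([-90, 0, 0]) cylinder(h = 15, r = 12);
}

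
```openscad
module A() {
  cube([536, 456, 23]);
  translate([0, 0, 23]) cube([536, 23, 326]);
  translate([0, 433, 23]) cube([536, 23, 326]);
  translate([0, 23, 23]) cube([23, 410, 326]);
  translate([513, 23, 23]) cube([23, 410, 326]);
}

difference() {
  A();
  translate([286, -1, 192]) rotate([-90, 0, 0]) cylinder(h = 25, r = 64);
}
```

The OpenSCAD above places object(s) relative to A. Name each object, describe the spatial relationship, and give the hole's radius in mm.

A is an open box. The open box has a circular hole through its front wall. The hole's radius is 64 mm.

The subtracted cylinder has r = 64 mm.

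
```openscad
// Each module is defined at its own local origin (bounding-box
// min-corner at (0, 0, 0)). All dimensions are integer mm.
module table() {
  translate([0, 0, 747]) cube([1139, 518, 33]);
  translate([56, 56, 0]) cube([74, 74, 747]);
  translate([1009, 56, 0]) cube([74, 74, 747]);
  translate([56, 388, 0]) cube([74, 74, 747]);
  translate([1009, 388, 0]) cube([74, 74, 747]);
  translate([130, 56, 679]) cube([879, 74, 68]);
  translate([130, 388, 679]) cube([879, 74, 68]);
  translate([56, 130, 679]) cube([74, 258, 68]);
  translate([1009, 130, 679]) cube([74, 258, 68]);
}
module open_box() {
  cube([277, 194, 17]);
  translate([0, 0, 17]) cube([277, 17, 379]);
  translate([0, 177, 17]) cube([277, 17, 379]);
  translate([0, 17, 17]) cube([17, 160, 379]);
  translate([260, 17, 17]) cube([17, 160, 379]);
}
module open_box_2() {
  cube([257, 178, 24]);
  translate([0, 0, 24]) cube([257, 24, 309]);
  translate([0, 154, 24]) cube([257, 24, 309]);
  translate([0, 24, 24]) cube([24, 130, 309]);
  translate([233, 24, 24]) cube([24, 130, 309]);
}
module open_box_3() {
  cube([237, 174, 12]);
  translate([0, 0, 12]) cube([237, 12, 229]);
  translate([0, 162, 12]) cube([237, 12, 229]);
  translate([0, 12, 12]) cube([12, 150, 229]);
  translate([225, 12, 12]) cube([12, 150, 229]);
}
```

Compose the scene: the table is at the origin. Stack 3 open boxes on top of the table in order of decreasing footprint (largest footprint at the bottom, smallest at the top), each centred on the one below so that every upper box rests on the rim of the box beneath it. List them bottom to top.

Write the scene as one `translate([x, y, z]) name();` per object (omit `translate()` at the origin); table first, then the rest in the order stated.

table();
translate([431, 162, 780]) open_box();
translate([441, 170, 1176]) open_box_2();
translate([451, 172, 1509]) open_box_3();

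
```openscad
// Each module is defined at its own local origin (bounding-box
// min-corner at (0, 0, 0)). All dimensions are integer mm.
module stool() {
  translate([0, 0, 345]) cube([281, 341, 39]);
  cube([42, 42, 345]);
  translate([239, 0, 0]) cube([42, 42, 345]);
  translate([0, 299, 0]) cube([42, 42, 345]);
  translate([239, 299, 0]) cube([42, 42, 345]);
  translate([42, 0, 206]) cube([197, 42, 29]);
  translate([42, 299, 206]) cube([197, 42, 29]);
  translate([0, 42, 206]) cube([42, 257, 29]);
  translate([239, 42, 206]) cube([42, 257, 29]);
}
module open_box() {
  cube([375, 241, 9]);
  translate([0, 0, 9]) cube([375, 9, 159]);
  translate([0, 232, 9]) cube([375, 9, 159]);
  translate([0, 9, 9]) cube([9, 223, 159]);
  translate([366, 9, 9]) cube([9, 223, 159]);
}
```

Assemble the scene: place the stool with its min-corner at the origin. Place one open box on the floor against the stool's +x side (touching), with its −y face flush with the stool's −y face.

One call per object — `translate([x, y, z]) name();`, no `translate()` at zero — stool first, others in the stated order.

stool();
translate([281, 0, 0]) open_box();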